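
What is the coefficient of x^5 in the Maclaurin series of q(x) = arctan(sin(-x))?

-3/8

Compose series: expand the inner function first, then feed it into the outer expansion.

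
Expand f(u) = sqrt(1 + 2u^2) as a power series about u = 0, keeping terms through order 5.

-u^4/2 + u^2 + 1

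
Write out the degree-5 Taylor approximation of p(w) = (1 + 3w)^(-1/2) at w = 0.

-15309*w^5/256 + 2835*w^4/128 - 135*w^3/16 + 27*w^2/8 - 3*w/2 + 1

[w^0] = 1;  [w^1] = -3/2;  [w^2] = 27/8;  [w^3] = -135/16;  [w^4] = 2835/128;  [w^5] = -15309/256.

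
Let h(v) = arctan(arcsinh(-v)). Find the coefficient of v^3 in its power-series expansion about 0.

1/2

Plug the Maclaurin series of the inner function into that of the outer and collect terms.
[v^0] = 0;  [v^1] = -1;  [v^2] = 0;  [v^3] = 1/2.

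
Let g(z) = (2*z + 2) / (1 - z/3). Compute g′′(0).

Shift and add copies of the series according to the polynomial's terms.
The coefficient of z^2 in the expansion is 8/9, so g′′(0) = 2! * (8/9) = 16/9.

16/9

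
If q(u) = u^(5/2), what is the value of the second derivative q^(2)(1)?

Compute the successive derivatives at the expansion point and divide by k!.
From the series, [(u - 1)^2] q = 15/8; multiply by 2! = 2 to get 15/4.

15/4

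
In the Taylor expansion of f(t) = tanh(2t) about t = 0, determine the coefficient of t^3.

-8/3

f(0) = 0
f′(0) = 2
f′′(0) = 0
f′′′(0) = -16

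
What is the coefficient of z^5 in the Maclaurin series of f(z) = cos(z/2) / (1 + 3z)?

Multiply the two series term by term and collect like powers.
[z^0] = 1;  [z^1] = -3;  [z^2] = 71/8;  [z^3] = -213/8;  [z^4] = 30673/384;  [z^5] = -30673/128.

-30673/128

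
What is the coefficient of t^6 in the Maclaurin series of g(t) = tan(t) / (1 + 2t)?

-524/15

Multiply the two series term by term and collect like powers.
g(0) = 0
g′(0) = 1
g′′(0) = -4
g′′′(0) = 26
g^(4)(0) = -208
g^(5)(0) = 2096
g^(6)(0) = -25152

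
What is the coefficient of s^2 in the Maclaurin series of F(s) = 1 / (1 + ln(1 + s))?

3/2

Expand as Σ (-1)^k u^k with u equal to the inner function's series.
F(0) = 1
F′(0) = -1
F′′(0) = 3
Then c_k = F^(k)(0)/k! gives each Taylor coefficient.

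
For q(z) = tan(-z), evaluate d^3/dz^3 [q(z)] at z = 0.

From the series, [z^3] q = -1/3; multiply by 3! = 6 to get -2.

-2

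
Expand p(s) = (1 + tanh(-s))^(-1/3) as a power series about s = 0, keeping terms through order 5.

Compose series: expand the inner function first, then feed it into the outer expansion.
p(0) = 1
p′(0) = 1/3
p′′(0) = 4/9
p′′′(0) = 10/27
p^(4)(0) = -8/81
p^(5)(0) = -104/243

-13*s^5/3645 - s^4/243 + 5*s^3/81 + 2*s^2/9 + s/3 + 1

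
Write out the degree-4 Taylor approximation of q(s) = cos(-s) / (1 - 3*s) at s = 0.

1837*s^4/24 + 51*s^3/2 + 17*s^2/2 + 3*s + 1

Multiply the numerator's expansion by the denominator's geometric series.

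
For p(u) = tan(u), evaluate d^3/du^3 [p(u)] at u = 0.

2

Differentiate repeatedly and evaluate at the center.
From the series, [u^3] p = 1/3; multiply by 3! = 6 to get 2.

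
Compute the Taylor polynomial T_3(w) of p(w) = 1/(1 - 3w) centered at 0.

Compute the successive derivatives at the expansion point and divide by k!.
p(0) = 1
p′(0) = 3
p′′(0) = 18
p′′′(0) = 162

27*w^3 + 9*w^2 + 3*w + 1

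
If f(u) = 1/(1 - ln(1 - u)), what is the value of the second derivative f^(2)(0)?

Compose series: expand the inner function first, then feed it into the outer expansion.
The coefficient of u^2 in the expansion is 1/2, so f′′(0) = 2! * (1/2) = 1.

1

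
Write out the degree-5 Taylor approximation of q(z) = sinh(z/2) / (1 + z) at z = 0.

Multiply the two series term by term and collect like powers.
[z^0] = 0;  [z^1] = 1/2;  [z^2] = -1/2;  [z^3] = 25/48;  [z^4] = -25/48;  [z^5] = 667/1280.

667*z^5/1280 - 25*z^4/48 + 25*z^3/48 - z^2/2 + z/2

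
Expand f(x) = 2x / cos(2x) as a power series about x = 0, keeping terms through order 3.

Write the quotient as an unknown series and match coefficients against numerator = denominator · series.
f(0) = 0
f′(0) = 2
f′′(0) = 0
f′′′(0) = 24

4*x^3 + 2*x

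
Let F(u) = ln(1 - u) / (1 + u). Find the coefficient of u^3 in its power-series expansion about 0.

Expand each factor separately, then convolve coefficients.
[u^0] = 0;  [u^1] = -1;  [u^2] = 1/2;  [u^3] = -5/6.

-5/6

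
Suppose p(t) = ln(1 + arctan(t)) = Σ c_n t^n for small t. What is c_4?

Compose series: expand the inner function first, then feed it into the outer expansion.
p(0) = 0
p′(0) = 1
p′′(0) = -1
p′′′(0) = 0
p^(4)(0) = 2
So c_4 = p^(4)(0)/4! = 1/12.

1/12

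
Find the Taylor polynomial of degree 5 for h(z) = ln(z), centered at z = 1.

[(z - 1)^0] = 0;  [(z - 1)^1] = 1;  [(z - 1)^2] = -1/2;  [(z - 1)^3] = 1/3;  [(z - 1)^4] = -1/4;  [(z - 1)^5] = 1/5.

(z - 1)^5/5 - (z - 1)^4/4 + (z - 1)^3/3 - (z - 1)^2/2 + (z - 1)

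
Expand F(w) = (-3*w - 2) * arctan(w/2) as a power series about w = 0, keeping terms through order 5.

Multiply each power in the prefactor through the base expansion.
[w^0] = 0;  [w^1] = -1;  [w^2] = -3/2;  [w^3] = 1/12;  [w^4] = 1/8;  [w^5] = -1/80.

-w^5/80 + w^4/8 + w^3/12 - 3*w^2/2 - w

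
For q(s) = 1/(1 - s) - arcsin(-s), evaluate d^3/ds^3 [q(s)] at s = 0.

7

Add the two expansions coefficient-wise.
The coefficient of s^3 in the expansion is 7/6, so q′′′(0) = 3! * (7/6) = 7.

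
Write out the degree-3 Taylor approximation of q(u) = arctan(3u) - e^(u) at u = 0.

Add the two expansions coefficient-wise.

-55*u^3/6 - u^2/2 + 2*u - 1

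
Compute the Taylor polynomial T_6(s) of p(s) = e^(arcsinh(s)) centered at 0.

s^6/16 - s^4/8 + s^2/2 + s + 1

Let u equal the inner series; expand the outer function in u and truncate.
p(0) = 1
p′(0) = 1
p′′(0) = 1
p′′′(0) = 0
p^(4)(0) = -3
p^(5)(0) = 0
p^(6)(0) = 45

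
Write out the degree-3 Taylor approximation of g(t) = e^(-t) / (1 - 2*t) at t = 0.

29*t^3/6 + 5*t^2/2 + t + 1

Expand 1/(denominator) as a geometric series and multiply by the numerator's series.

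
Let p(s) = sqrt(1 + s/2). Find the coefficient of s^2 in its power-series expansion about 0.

-1/32

p(0) = 1
p′(0) = 1/4
p′′(0) = -1/16
The Taylor polynomial is Σ p^(k)(0)/k! · s^k.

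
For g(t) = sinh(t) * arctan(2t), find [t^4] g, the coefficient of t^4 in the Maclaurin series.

-7/3

Multiply the two series term by term and collect like powers.
g(0) = 0
g′(0) = 0
g′′(0) = 4
g′′′(0) = 0
g^(4)(0) = -56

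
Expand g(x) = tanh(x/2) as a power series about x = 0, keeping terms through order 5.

Apply the Taylor formula c_k = f^(k)(a)/k!.
g(0) = 0
g′(0) = 1/2
g′′(0) = 0
g′′′(0) = -1/4
g^(4)(0) = 0
g^(5)(0) = 1/2

x^5/240 - x^3/24 + x/2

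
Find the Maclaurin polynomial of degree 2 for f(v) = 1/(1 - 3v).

Use the known series and substitute for the argument.
f(0) = 1
f′(0) = 3
f′′(0) = 18
Then c_k = f^(k)(0)/k! gives each Taylor coefficient.

9*v^2 + 3*v + 1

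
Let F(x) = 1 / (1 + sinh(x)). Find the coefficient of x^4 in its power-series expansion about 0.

4/3

Expand as Σ (-1)^k u^k with u equal to the inner function's series.
F(0) = 1
F′(0) = -1
F′′(0) = 2
F′′′(0) = -7
F^(4)(0) = 32
So c_4 = F^(4)(0)/4! = 4/3.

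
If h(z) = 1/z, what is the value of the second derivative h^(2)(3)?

Use the known series and substitute for the argument.
From the series, [(z - 3)^2] h = 1/27; multiply by 2! = 2 to get 2/27.

2/27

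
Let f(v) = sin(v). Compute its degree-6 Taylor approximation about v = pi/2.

Use the known series and substitute for the argument.

-(v - pi/2)^6/720 + (v - pi/2)^4/24 - (v - pi/2)^2/2 + 1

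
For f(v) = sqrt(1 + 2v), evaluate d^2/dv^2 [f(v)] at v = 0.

-1

Apply the Taylor formula c_k = f^(k)(a)/k!.
From the series, [v^2] f = -1/2; multiply by 2! = 2 to get -1.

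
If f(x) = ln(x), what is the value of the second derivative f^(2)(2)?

-1/4

The coefficient of (x - 2)^2 in the expansion is -1/8, so f′′(2) = 2! * (-1/8) = -1/4.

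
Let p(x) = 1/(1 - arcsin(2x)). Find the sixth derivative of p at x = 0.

Let u equal the inner series; expand the outer function in u and truncate.
The coefficient of x^6 in the expansion is 5312/45, so p^(6)(0) = 6! * (5312/45) = 84992.

84992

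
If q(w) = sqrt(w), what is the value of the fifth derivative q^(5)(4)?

Compute the successive derivatives at the expansion point and divide by k!.
From the series, [(w - 4)^5] q = 7/131072; multiply by 5! = 120 to get 105/16384.

105/16384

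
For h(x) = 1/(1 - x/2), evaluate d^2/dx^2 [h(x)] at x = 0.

Differentiate repeatedly and evaluate at the center.
The coefficient of x^2 in the expansion is 1/4, so h′′(0) = 2! * (1/4) = 1/2.

1/2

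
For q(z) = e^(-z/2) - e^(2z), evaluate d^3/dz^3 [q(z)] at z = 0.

-65/8

Expand each term separately and add.
From the series, [z^3] q = -65/48; multiply by 3! = 6 to get -65/8.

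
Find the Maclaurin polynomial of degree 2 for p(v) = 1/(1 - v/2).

v^2/4 + v/2 + 1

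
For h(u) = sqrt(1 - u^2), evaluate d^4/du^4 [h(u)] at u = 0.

The coefficient of u^4 in the expansion is -1/8, so h^(4)(0) = 4! * (-1/8) = -3.

-3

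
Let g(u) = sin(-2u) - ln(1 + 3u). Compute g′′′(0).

-46

Expand each term separately and add.
The coefficient of u^3 in the expansion is -23/3, so g′′′(0) = 3! * (-23/3) = -46.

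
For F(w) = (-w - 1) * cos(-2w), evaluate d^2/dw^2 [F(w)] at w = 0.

Distribute the polynomial across the series and collect like powers.
The coefficient of w^2 in the expansion is 2, so F′′(0) = 2! * (2) = 4.

4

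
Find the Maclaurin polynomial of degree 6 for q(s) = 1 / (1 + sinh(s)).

77*s^6/45 - 181*s^5/120 + 4*s^4/3 - 7*s^3/6 + s^2 - s + 1

Write 1/(1+u) = 1 - u + u^2 - u^3 + ... and substitute the series for u.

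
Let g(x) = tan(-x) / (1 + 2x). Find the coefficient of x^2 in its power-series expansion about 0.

2

Expand each factor separately, then convolve coefficients.
g(0) = 0
g′(0) = -1
g′′(0) = 4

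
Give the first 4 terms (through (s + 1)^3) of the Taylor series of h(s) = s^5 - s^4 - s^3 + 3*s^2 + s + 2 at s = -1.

h(-1) = 3
h′(-1) = 1
h′′(-1) = -20
h′′′(-1) = 78
The Taylor polynomial is Σ h^(k)(-1)/k! · (s + 1)^k.

13*(s + 1)^3 - 10*(s + 1)^2 + (s + 1) + 3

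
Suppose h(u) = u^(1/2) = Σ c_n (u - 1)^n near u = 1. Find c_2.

-1/8

h(1) = 1
h′(1) = 1/2
h′′(1) = -1/4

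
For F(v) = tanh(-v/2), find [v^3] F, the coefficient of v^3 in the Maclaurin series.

Use the known series and substitute for the argument.
F(0) = 0
F′(0) = -1/2
F′′(0) = 0
F′′′(0) = 1/4

1/24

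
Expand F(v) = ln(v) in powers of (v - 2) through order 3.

F(2) = ln(2)
F′(2) = 1/2
F′′(2) = -1/4
F′′′(2) = 1/4

(v - 2)^3/24 - (v - 2)^2/8 + (v - 2)/2 + ln(2)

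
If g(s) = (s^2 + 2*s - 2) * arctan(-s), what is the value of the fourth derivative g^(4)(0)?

16

Shift and add copies of the series according to the polynomial's terms.
From the series, [s^4] g = 2/3; multiply by 4! = 24 to get 16.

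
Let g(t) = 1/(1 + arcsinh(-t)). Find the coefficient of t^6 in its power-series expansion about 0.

Substitute the inner expansion into the outer series and collect powers.
g(0) = 1
g′(0) = 1
g′′(0) = 2
g′′′(0) = 5
g^(4)(0) = 16
g^(5)(0) = 69
g^(6)(0) = 368
Dividing each by k! gives the coefficients c_0, ..., c_6.

23/45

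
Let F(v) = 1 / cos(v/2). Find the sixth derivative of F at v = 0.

Divide the numerator series by the denominator series (power-series long division).
The coefficient of v^6 in the expansion is 61/46080, so F^(6)(0) = 6! * (61/46080) = 61/64.

61/64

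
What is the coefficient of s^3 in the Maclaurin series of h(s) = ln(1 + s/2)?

1/24

Compute the successive derivatives at the expansion point and divide by k!.
h(0) = 0
h′(0) = 1/2
h′′(0) = -1/4
h′′′(0) = 1/4
The Taylor polynomial is Σ h^(k)(0)/k! · s^k.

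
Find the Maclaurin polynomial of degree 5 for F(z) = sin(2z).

4*z^5/15 - 4*z^3/3 + 2*z

F(0) = 0
F′(0) = 2
F′′(0) = 0
F′′′(0) = -8
F^(4)(0) = 0
F^(5)(0) = 32
Then c_k = F^(k)(0)/k! gives each Taylor coefficient.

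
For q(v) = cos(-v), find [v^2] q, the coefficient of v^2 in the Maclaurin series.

q(0) = 1
q′(0) = 0
q′′(0) = -1
So c_2 = q′′(0)/2! = -1/2.

-1/2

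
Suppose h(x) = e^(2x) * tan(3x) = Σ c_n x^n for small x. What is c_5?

Write out both Maclaurin series and multiply, keeping only the needed powers.
[x^0] = 0;  [x^1] = 3;  [x^2] = 6;  [x^3] = 15;  [x^4] = 22;  [x^5] = 262/5.

262/5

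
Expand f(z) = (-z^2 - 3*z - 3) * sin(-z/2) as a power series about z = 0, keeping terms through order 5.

Multiply each power in the prefactor through the base expansion.
[z^0] = 0;  [z^1] = 3/2;  [z^2] = 3/2;  [z^3] = 7/16;  [z^4] = -1/16;  [z^5] = -77/3840.

-77*z^5/3840 - z^4/16 + 7*z^3/16 + 3*z^2/2 + 3*z/2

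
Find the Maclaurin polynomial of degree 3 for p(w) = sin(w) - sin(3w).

Add the two expansions coefficient-wise.
p(0) = 0
p′(0) = -2
p′′(0) = 0
p′′′(0) = 26
Then c_k = p^(k)(0)/k! gives each Taylor coefficient.

13*w^3/3 - 2*w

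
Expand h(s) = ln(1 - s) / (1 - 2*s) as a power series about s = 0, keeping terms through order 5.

Expand 1/(denominator) as a geometric series and multiply by the numerator's series.
h(0) = 0
h′(0) = -1
h′′(0) = -5
h′′′(0) = -32
h^(4)(0) = -262
h^(5)(0) = -2644

-661*s^5/30 - 131*s^4/12 - 16*s^3/3 - 5*s^2/2 - s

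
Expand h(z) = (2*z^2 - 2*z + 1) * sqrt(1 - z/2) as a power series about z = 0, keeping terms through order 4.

-101*z^4/2048 - 57*z^3/128 + 79*z^2/32 - 9*z/4 + 1

Multiply each power in the prefactor through the base expansion.
h(0) = 1
h′(0) = -9/4
h′′(0) = 79/16
h′′′(0) = -171/64
h^(4)(0) = -303/256
Then c_k = h^(k)(0)/k! gives each Taylor coefficient.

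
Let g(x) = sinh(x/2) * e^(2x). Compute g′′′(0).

49/8

Take the Cauchy product of the two expansions.
From the series, [x^3] g = 49/48; multiply by 3! = 6 to get 49/8.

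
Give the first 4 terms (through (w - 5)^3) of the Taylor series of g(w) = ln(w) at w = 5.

(w - 5)^3/375 - (w - 5)^2/50 + (w - 5)/5 + ln(5)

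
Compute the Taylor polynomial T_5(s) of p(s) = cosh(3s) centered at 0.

27*s^4/8 + 9*s^2/2 + 1

[s^0] = 1;  [s^1] = 0;  [s^2] = 9/2;  [s^3] = 0;  [s^4] = 27/8;  [s^5] = 0.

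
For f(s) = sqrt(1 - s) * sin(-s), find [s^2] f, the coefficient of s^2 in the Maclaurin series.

Take the Cauchy product of the two expansions.
f(0) = 0
f′(0) = -1
f′′(0) = 1

1/2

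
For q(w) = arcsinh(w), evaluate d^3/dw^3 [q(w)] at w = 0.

Apply the Taylor formula c_k = f^(k)(a)/k!.
The coefficient of w^3 in the expansion is -1/6, so q′′′(0) = 3! * (-1/6) = -1.

-1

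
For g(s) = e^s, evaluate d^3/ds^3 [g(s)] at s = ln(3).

Use the known series and substitute for the argument.
From the series, [(s - ln(3))^3] g = 1/2; multiply by 3! = 6 to get 3.

3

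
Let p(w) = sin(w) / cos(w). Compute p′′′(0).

Invert the denominator's series and multiply.
The coefficient of w^3 in the expansion is 1/3, so p′′′(0) = 3! * (1/3) = 2.

2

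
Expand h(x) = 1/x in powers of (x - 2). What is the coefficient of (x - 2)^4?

h(2) = 1/2
h′(2) = -1/4
h′′(2) = 1/4
h′′′(2) = -3/8
h^(4)(2) = 3/4
So c_4 = h^(4)(2)/4! = 1/32.

1/32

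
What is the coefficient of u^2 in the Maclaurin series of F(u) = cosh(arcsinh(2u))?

Substitute the inner expansion into the outer series and collect powers.
F(0) = 1
F′(0) = 0
F′′(0) = 4

2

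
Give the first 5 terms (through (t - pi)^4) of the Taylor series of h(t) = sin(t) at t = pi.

(t - pi)^3/6 - (t - pi)

Differentiate repeatedly and evaluate at the center.
h(pi) = 0
h′(pi) = -1
h′′(pi) = 0
h′′′(pi) = 1
h^(4)(pi) = 0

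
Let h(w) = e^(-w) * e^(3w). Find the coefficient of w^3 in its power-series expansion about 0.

Take the Cauchy product of the two expansions.
h(0) = 1
h′(0) = 2
h′′(0) = 4
h′′′(0) = 8
Then c_k = h^(k)(0)/k! gives each Taylor coefficient.

4/3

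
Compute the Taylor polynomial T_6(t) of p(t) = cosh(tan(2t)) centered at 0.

236*t^6/15 + 6*t^4 + 2*t^2 + 1

Plug the Maclaurin series of the inner function into that of the outer and collect terms.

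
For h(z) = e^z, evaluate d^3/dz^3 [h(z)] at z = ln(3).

3

The coefficient of (z - ln(3))^3 in the expansion is 1/2, so h′′′(ln(3)) = 3! * (1/2) = 3.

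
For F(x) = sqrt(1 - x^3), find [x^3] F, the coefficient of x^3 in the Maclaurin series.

Differentiate repeatedly and evaluate at the center.

-1/2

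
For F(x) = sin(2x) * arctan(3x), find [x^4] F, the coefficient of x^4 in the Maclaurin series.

-22

Multiply the two series term by term and collect like powers.
F(0) = 0
F′(0) = 0
F′′(0) = 12
F′′′(0) = 0
F^(4)(0) = -528
So c_4 = F^(4)(0)/4! = -22.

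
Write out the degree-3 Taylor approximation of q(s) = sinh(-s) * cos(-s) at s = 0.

Expand each factor separately, then convolve coefficients.
[s^0] = 0;  [s^1] = -1;  [s^2] = 0;  [s^3] = 1/3.

s^3/3 - s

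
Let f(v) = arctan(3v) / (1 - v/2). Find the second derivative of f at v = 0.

Take the Cauchy product of the two expansions.
From the series, [v^2] f = 3/2; multiply by 2! = 2 to get 3.

3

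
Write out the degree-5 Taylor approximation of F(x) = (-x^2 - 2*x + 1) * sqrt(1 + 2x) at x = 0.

Distribute the polynomial across the series and collect like powers.
F(0) = 1
F′(0) = -1
F′′(0) = -7
F′′′(0) = 3
F^(4)(0) = -27
F^(5)(0) = 195
Dividing each by k! gives the coefficients c_0, ..., c_5.

13*x^5/8 - 9*x^4/8 + x^3/2 - 7*x^2/2 - x + 1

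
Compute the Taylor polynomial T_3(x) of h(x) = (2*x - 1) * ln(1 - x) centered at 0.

Distribute the polynomial across the series and collect like powers.
[x^0] = 0;  [x^1] = 1;  [x^2] = -3/2;  [x^3] = -2/3.

-2*x^3/3 - 3*x^2/2 + x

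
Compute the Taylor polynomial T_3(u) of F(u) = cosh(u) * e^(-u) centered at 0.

-2*u^3/3 + u^2 - u + 1

Take the Cauchy product of the two expansions.
F(0) = 1
F′(0) = -1
F′′(0) = 2
F′′′(0) = -4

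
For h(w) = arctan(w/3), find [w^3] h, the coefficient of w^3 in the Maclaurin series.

h(0) = 0
h′(0) = 1/3
h′′(0) = 0
h′′′(0) = -2/27
Then c_k = h^(k)(0)/k! gives each Taylor coefficient.

-1/81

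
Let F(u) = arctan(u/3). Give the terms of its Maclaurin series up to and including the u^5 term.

u^5/1215 - u^3/81 + u/3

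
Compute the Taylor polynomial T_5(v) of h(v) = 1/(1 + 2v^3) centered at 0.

1 - 2*v^3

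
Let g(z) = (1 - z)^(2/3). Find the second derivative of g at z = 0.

-2/9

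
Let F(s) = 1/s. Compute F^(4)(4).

3/128

The coefficient of (s - 4)^4 in the expansion is 1/1024, so F^(4)(4) = 4! * (1/1024) = 3/128.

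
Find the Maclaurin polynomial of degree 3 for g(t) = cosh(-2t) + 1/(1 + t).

-t^3 + 3*t^2 - t + 2

Expand each term separately and add.
[t^0] = 2;  [t^1] = -1;  [t^2] = 3;  [t^3] = -1.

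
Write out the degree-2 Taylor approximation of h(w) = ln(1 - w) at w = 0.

-w^2/2 - w

h(0) = 0
h′(0) = -1
h′′(0) = -1
The Taylor polynomial is Σ h^(k)(0)/k! · w^k.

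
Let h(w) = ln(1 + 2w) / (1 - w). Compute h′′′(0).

16

Take the Cauchy product of the two expansions.
From the series, [w^3] h = 8/3; multiply by 3! = 6 to get 16.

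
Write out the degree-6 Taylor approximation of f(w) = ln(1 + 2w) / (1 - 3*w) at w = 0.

Use 1/(1 - r) = Σ r^k on the denominator, then take the Cauchy product.
[w^0] = 0;  [w^1] = 2;  [w^2] = 4;  [w^3] = 44/3;  [w^4] = 40;  [w^5] = 632/5;  [w^6] = 5528/15.

5528*w^6/15 + 632*w^5/5 + 40*w^4 + 44*w^3/3 + 4*w^2 + 2*w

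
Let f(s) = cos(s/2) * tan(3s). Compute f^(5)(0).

Write out both Maclaurin series and multiply, keeping only the needed powers.
From the series, [s^5] f = 20021/640; multiply by 5! = 120 to get 60063/16.

60063/16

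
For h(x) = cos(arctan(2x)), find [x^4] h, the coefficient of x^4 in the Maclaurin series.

Compose series: expand the inner function first, then feed it into the outer expansion.
h(0) = 1
h′(0) = 0
h′′(0) = -4
h′′′(0) = 0
h^(4)(0) = 144

6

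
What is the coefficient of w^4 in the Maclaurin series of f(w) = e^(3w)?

27/8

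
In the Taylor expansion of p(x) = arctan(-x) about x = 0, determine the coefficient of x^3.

1/3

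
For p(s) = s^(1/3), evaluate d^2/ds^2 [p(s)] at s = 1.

-2/9

The coefficient of (s - 1)^2 in the expansion is -1/9, so p′′(1) = 2! * (-1/9) = -2/9.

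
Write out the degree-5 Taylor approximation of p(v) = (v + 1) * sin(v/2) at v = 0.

v^5/3840 - v^4/48 - v^3/48 + v^2/2 + v/2

Multiply each power in the prefactor through the base expansion.
p(0) = 0
p′(0) = 1/2
p′′(0) = 1
p′′′(0) = -1/8
p^(4)(0) = -1/2
p^(5)(0) = 1/32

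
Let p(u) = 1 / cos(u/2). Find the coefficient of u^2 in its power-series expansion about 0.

Write the quotient as an unknown series and match coefficients against numerator = denominator · series.
[u^0] = 1;  [u^1] = 0;  [u^2] = 1/8.
So c_2 = p′′(0)/2! = 1/8.

1/8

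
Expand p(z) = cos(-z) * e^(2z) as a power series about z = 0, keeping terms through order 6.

Expand each factor separately, then convolve coefficients.
[z^0] = 1;  [z^1] = 2;  [z^2] = 3/2;  [z^3] = 1/3;  [z^4] = -7/24;  [z^5] = -19/60;  [z^6] = -13/80.

-13*z^6/80 - 19*z^5/60 - 7*z^4/24 + z^3/3 + 3*z^2/2 + 2*z + 1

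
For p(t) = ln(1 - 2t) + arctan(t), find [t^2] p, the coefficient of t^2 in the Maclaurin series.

Combine the two series term by term.
[t^0] = 0;  [t^1] = -1;  [t^2] = -2.
So c_2 = p′′(0)/2! = -2.

-2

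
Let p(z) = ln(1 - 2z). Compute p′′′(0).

-16

From the series, [z^3] p = -8/3; multiply by 3! = 6 to get -16.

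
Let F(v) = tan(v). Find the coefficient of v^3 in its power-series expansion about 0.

1/3

F(0) = 0
F′(0) = 1
F′′(0) = 0
F′′′(0) = 2
Dividing each by k! gives the coefficients c_0, ..., c_3.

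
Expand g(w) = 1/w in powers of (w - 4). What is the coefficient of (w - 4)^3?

g(4) = 1/4
g′(4) = -1/16
g′′(4) = 1/32
g′′′(4) = -3/128
So c_3 = g′′′(4)/3! = -1/256.

-1/256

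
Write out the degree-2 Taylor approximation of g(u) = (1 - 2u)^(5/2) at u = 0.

15*u^2/2 - 5*u + 1

g(0) = 1
g′(0) = -5
g′′(0) = 15
Dividing each by k! gives the coefficients c_0, ..., c_2.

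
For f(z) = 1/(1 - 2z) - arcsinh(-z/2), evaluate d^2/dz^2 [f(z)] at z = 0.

8

Expand each term separately and add.
The coefficient of z^2 in the expansion is 4, so f′′(0) = 2! * (4) = 8.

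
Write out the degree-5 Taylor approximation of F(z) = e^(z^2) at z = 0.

z^4/2 + z^2 + 1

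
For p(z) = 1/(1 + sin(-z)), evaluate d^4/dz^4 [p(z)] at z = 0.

Let u equal the inner series; expand the outer function in u and truncate.
The coefficient of z^4 in the expansion is 2/3, so p^(4)(0) = 4! * (2/3) = 16.

16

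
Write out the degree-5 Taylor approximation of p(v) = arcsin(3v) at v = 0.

729*v^5/40 + 9*v^3/2 + 3*v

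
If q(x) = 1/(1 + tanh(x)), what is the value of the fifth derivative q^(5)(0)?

-16

Substitute the inner expansion into the outer series and collect powers.
The coefficient of x^5 in the expansion is -2/15, so q^(5)(0) = 5! * (-2/15) = -16.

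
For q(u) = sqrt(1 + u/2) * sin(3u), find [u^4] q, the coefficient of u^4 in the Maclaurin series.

-141/128

Take the Cauchy product of the two expansions.
q(0) = 0
q′(0) = 3
q′′(0) = 3/2
q′′′(0) = -441/16
q^(4)(0) = -423/16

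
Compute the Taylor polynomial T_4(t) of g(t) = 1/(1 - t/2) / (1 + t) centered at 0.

Expand each factor separately, then convolve coefficients.

11*t^4/16 - 5*t^3/8 + 3*t^2/4 - t/2 + 1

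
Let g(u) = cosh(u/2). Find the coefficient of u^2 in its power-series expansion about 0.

1/8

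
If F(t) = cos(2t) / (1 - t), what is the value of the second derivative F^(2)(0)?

Multiply the numerator's expansion by the denominator's geometric series.
The coefficient of t^2 in the expansion is -1, so F′′(0) = 2! * (-1) = -2.

-2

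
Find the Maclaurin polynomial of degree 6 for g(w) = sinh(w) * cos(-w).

Take the Cauchy product of the two expansions.

-w^5/30 - w^3/3 + w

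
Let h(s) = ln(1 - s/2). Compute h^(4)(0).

-3/8

From the series, [s^4] h = -1/64; multiply by 4! = 24 to get -3/8.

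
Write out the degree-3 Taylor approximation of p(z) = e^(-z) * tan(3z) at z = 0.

21*z^3/2 - 3*z^2 + 3*z

Write out both Maclaurin series and multiply, keeping only the needed powers.
[z^0] = 0;  [z^1] = 3;  [z^2] = -3;  [z^3] = 21/2.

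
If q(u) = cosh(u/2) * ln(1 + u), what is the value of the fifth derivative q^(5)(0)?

469/16

Take the Cauchy product of the two expansions.
The coefficient of u^5 in the expansion is 469/1920, so q^(5)(0) = 5! * (469/1920) = 469/16.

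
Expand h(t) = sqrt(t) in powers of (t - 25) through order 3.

Differentiate repeatedly and evaluate at the center.
[(t - 25)^0] = 5;  [(t - 25)^1] = 1/10;  [(t - 25)^2] = -1/1000;  [(t - 25)^3] = 1/50000.

(t - 25)^3/50000 - (t - 25)^2/1000 + (t - 25)/10 + 5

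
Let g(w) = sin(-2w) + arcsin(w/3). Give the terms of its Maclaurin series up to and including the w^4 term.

Expand each term separately and add.
[w^0] = 0;  [w^1] = -5/3;  [w^2] = 0;  [w^3] = 217/162;  [w^4] = 0.

217*w^3/162 - 5*w/3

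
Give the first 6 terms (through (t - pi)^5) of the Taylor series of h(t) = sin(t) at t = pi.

h(pi) = 0
h′(pi) = -1
h′′(pi) = 0
h′′′(pi) = 1
h^(4)(pi) = 0
h^(5)(pi) = -1
The Taylor polynomial is Σ h^(k)(pi)/k! · (t - pi)^k.

-(t - pi)^5/120 + (t - pi)^3/6 - (t - pi)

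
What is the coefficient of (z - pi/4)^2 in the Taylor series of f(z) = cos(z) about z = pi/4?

f(pi/4) = sqrt(2)/2
f′(pi/4) = -sqrt(2)/2
f′′(pi/4) = -sqrt(2)/2
The Taylor polynomial is Σ f^(k)(pi/4)/k! · (z - pi/4)^k.

-sqrt(2)/4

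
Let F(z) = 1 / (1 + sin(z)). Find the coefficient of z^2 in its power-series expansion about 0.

1

Expand as Σ (-1)^k u^k with u equal to the inner function's series.
[z^0] = 1;  [z^1] = -1;  [z^2] = 1.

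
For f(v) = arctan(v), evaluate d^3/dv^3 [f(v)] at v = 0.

-2

From the series, [v^3] f = -1/3; multiply by 3! = 6 to get -2.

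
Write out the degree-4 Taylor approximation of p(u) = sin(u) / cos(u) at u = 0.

Write the quotient as an unknown series and match coefficients against numerator = denominator · series.
[u^0] = 0;  [u^1] = 1;  [u^2] = 0;  [u^3] = 1/3;  [u^4] = 0.

u^3/3 + u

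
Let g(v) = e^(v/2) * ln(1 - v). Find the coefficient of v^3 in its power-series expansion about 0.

Take the Cauchy product of the two expansions.
g(0) = 0
g′(0) = -1
g′′(0) = -2
g′′′(0) = -17/4
So c_3 = g′′′(0)/3! = -17/24.

-17/24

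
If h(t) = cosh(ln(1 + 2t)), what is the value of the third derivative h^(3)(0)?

Substitute the inner expansion into the outer series and collect powers.
The coefficient of t^3 in the expansion is -4, so h′′′(0) = 3! * (-4) = -24.

-24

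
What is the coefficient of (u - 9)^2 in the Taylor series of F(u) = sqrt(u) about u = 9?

F(9) = 3
F′(9) = 1/6
F′′(9) = -1/108
Then c_k = F^(k)(9)/k! gives each Taylor coefficient.

-1/216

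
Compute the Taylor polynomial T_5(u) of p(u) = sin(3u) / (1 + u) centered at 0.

21*u^5/40 + 3*u^4/2 - 3*u^3/2 - 3*u^2 + 3*u

Write out both Maclaurin series and multiply, keeping only the needed powers.
p(0) = 0
p′(0) = 3
p′′(0) = -6
p′′′(0) = -9
p^(4)(0) = 36
p^(5)(0) = 63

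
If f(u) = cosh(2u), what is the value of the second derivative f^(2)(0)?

4

Apply the Taylor formula c_k = f^(k)(a)/k!.
The coefficient of u^2 in the expansion is 2, so f′′(0) = 2! * (2) = 4.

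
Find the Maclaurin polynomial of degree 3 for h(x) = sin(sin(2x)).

-8*x^3/3 + 2*x

Plug the Maclaurin series of the inner function into that of the outer and collect terms.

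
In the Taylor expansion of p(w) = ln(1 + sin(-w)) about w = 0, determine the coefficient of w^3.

-1/6

Substitute the inner expansion into the outer series and collect powers.
[w^0] = 0;  [w^1] = -1;  [w^2] = -1/2;  [w^3] = -1/6.
So c_3 = p′′′(0)/3! = -1/6.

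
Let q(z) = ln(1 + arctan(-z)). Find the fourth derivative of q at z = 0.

2

Plug the Maclaurin series of the inner function into that of the outer and collect terms.
The coefficient of z^4 in the expansion is 1/12, so q^(4)(0) = 4! * (1/12) = 2.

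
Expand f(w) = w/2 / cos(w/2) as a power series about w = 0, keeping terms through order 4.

Write the quotient as an unknown series and match coefficients against numerator = denominator · series.
[w^0] = 0;  [w^1] = 1/2;  [w^2] = 0;  [w^3] = 1/16;  [w^4] = 0.

w^3/16 + w/2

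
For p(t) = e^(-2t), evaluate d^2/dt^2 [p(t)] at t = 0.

4

The coefficient of t^2 in the expansion is 2, so p′′(0) = 2! * (2) = 4.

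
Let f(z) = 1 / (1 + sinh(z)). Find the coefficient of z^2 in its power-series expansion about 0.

1

Expand as Σ (-1)^k u^k with u equal to the inner function's series.
f(0) = 1
f′(0) = -1
f′′(0) = 2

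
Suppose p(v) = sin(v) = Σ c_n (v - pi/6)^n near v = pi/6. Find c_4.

1/48

Use the known series and substitute for the argument.
[(v - pi/6)^0] = 1/2;  [(v - pi/6)^1] = sqrt(3)/2;  [(v - pi/6)^2] = -1/4;  [(v - pi/6)^3] = -sqrt(3)/12;  [(v - pi/6)^4] = 1/48.
So c_4 = p^(4)(pi/6)/4! = 1/48.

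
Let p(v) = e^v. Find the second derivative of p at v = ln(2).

Use the known series and substitute for the argument.
The coefficient of (v - ln(2))^2 in the expansion is 1, so p′′(ln(2)) = 2! * (1) = 2.

2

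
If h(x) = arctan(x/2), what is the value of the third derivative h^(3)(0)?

-1/4

The coefficient of x^3 in the expansion is -1/24, so h′′′(0) = 3! * (-1/24) = -1/4.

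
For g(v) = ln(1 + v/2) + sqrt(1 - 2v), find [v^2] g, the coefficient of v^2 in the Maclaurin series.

Combine the two series term by term.
g(0) = 1
g′(0) = -1/2
g′′(0) = -5/4

-5/8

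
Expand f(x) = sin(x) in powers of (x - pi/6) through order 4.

f(pi/6) = 1/2
f′(pi/6) = sqrt(3)/2
f′′(pi/6) = -1/2
f′′′(pi/6) = -sqrt(3)/2
f^(4)(pi/6) = 1/2
Then c_k = f^(k)(pi/6)/k! gives each Taylor coefficient.

(x - pi/6)^4/48 - sqrt(3)*(x - pi/6)^3/12 - (x - pi/6)^2/4 + sqrt(3)*(x - pi/6)/2 + 1/2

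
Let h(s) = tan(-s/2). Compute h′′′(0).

From the series, [s^3] h = -1/24; multiply by 3! = 6 to get -1/4.

-1/4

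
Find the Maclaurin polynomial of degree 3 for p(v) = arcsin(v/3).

Apply the Taylor formula c_k = f^(k)(a)/k!.
p(0) = 0
p′(0) = 1/3
p′′(0) = 0
p′′′(0) = 1/27

v^3/162 + v/3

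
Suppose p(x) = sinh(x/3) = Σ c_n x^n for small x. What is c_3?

[x^0] = 0;  [x^1] = 1/3;  [x^2] = 0;  [x^3] = 1/162.

1/162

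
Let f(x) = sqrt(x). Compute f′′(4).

From the series, [(x - 4)^2] f = -1/64; multiply by 2! = 2 to get -1/32.

-1/32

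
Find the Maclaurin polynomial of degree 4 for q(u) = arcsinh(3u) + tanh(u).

Expand each term separately and add.

-29*u^3/6 + 4*u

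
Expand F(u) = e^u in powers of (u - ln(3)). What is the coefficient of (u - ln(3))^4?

1/8

F(ln(3)) = 3
F′(ln(3)) = 3
F′′(ln(3)) = 3
F′′′(ln(3)) = 3
F^(4)(ln(3)) = 3
Dividing each by k! gives the coefficients c_0, ..., c_4.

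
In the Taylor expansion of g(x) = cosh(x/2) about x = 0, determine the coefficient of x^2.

g(0) = 1
g′(0) = 0
g′′(0) = 1/4
So c_2 = g′′(0)/2! = 1/8.

1/8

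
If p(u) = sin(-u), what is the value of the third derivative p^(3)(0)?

1

Differentiate repeatedly and evaluate at the center.
From the series, [u^3] p = 1/6; multiply by 3! = 6 to get 1.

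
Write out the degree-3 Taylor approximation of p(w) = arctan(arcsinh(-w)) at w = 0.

Let u equal the inner series; expand the outer function in u and truncate.

w^3/2 - w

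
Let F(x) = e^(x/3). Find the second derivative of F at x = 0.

1/9

Use the known series and substitute for the argument.
From the series, [x^2] F = 1/18; multiply by 2! = 2 to get 1/9.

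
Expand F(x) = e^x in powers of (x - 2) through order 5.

F(2) = e^(2)
F′(2) = e^(2)
F′′(2) = e^(2)
F′′′(2) = e^(2)
F^(4)(2) = e^(2)
F^(5)(2) = e^(2)
Dividing each by k! gives the coefficients c_0, ..., c_5.

(x - 2)^5*e^(2)/120 + (x - 2)^4*e^(2)/24 + (x - 2)^3*e^(2)/6 + (x - 2)^2*e^(2)/2 + (x - 2)*e^(2) + e^(2)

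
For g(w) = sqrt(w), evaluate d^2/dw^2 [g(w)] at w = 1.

Apply the Taylor formula c_k = f^(k)(a)/k!.
From the series, [(w - 1)^2] g = -1/8; multiply by 2! = 2 to get -1/4.

-1/4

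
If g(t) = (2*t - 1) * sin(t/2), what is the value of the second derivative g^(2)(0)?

Shift and add copies of the series according to the polynomial's terms.
The coefficient of t^2 in the expansion is 1, so g′′(0) = 2! * (1) = 2.

2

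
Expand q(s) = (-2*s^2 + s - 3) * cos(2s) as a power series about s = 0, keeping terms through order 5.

Distribute the polynomial across the series and collect like powers.
q(0) = -3
q′(0) = 1
q′′(0) = 8
q′′′(0) = -12
q^(4)(0) = 48
q^(5)(0) = 80

2*s^5/3 + 2*s^4 - 2*s^3 + 4*s^2 + s - 3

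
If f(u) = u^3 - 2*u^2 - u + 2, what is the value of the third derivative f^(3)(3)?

The coefficient of (u - 3)^3 in the expansion is 1, so f′′′(3) = 3! * (1) = 6.

6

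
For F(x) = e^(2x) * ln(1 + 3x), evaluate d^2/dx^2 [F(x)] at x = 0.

Take the Cauchy product of the two expansions.
From the series, [x^2] F = 3/2; multiply by 2! = 2 to get 3.

3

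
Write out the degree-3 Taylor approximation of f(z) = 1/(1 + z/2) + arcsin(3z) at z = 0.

Expand each term separately and add.

35*z^3/8 + z^2/4 + 5*z/2 + 1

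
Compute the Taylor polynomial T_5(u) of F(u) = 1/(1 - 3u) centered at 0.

243*u^5 + 81*u^4 + 27*u^3 + 9*u^2 + 3*u + 1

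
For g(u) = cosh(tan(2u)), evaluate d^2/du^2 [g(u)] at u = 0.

Plug the Maclaurin series of the inner function into that of the outer and collect terms.
The coefficient of u^2 in the expansion is 2, so g′′(0) = 2! * (2) = 4.

4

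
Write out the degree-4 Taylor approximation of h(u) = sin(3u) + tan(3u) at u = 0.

Expand each term separately and add.
h(0) = 0
h′(0) = 6
h′′(0) = 0
h′′′(0) = 27
h^(4)(0) = 0

9*u^3/2 + 6*u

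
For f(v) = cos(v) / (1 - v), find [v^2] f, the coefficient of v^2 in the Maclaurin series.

Expand each factor separately, then convolve coefficients.
[v^0] = 1;  [v^1] = 1;  [v^2] = 1/2.
So c_2 = f′′(0)/2! = 1/2.

1/2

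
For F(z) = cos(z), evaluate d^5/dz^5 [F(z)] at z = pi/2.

-1

The coefficient of (z - pi/2)^5 in the expansion is -1/120, so F^(5)(pi/2) = 5! * (-1/120) = -1.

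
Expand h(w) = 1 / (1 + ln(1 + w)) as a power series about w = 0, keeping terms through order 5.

-347*w^5/60 + 11*w^4/3 - 7*w^3/3 + 3*w^2/2 - w + 1

Expand as Σ (-1)^k u^k with u equal to the inner function's series.
h(0) = 1
h′(0) = -1
h′′(0) = 3
h′′′(0) = -14
h^(4)(0) = 88
h^(5)(0) = -694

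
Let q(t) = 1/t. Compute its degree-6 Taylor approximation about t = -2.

-(t + 2)^6/128 - (t + 2)^5/64 - (t + 2)^4/32 - (t + 2)^3/16 - (t + 2)^2/8 - (t + 2)/4 - 1/2

q(-2) = -1/2
q′(-2) = -1/4
q′′(-2) = -1/4
q′′′(-2) = -3/8
q^(4)(-2) = -3/4
q^(5)(-2) = -15/8
q^(6)(-2) = -45/8
Then c_k = q^(k)(-2)/k! gives each Taylor coefficient.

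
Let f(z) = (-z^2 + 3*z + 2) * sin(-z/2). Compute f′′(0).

Shift and add copies of the series according to the polynomial's terms.
The coefficient of z^2 in the expansion is -3/2, so f′′(0) = 2! * (-3/2) = -3.

-3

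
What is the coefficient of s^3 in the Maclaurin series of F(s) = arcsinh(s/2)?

F(0) = 0
F′(0) = 1/2
F′′(0) = 0
F′′′(0) = -1/8
Dividing each by k! gives the coefficients c_0, ..., c_3.

-1/48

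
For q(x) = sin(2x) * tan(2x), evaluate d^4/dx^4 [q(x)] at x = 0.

64

Take the Cauchy product of the two expansions.
The coefficient of x^4 in the expansion is 8/3, so q^(4)(0) = 4! * (8/3) = 64.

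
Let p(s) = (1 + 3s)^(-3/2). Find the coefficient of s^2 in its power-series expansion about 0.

135/8

p(0) = 1
p′(0) = -9/2
p′′(0) = 135/4
So c_2 = p′′(0)/2! = 135/8.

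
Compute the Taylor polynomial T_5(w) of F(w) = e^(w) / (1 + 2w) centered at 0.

Write out both Maclaurin series and multiply, keeping only the needed powers.
F(0) = 1
F′(0) = -1
F′′(0) = 5
F′′′(0) = -29
F^(4)(0) = 233
F^(5)(0) = -2329

-2329*w^5/120 + 233*w^4/24 - 29*w^3/6 + 5*w^2/2 - w + 1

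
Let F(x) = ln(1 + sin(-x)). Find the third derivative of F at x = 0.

-1

Plug the Maclaurin series of the inner function into that of the outer and collect terms.
From the series, [x^3] F = -1/6; multiply by 3! = 6 to get -1.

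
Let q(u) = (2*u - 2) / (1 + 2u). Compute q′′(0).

-24

Distribute the polynomial across the series and collect like powers.
The coefficient of u^2 in the expansion is -12, so q′′(0) = 2! * (-12) = -24.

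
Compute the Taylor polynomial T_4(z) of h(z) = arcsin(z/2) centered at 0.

h(0) = 0
h′(0) = 1/2
h′′(0) = 0
h′′′(0) = 1/8
h^(4)(0) = 0
Dividing each by k! gives the coefficients c_0, ..., c_4.

z^3/48 + z/2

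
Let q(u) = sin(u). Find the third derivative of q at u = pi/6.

From the series, [(u - pi/6)^3] q = -sqrt(3)/12; multiply by 3! = 6 to get -sqrt(3)/2.

-sqrt(3)/2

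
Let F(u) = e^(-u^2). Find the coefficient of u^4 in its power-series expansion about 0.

1/2

F(0) = 1
F′(0) = 0
F′′(0) = -2
F′′′(0) = 0
F^(4)(0) = 12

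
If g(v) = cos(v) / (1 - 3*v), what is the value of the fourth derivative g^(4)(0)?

1837

Use 1/(1 - r) = Σ r^k on the denominator, then take the Cauchy product.
The coefficient of v^4 in the expansion is 1837/24, so g^(4)(0) = 4! * (1837/24) = 1837.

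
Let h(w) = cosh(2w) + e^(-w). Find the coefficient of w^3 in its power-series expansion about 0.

-1/6

Combine the two series term by term.
So c_3 = h′′′(0)/3! = -1/6.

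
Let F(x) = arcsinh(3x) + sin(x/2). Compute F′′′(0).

Add the two expansions coefficient-wise.
The coefficient of x^3 in the expansion is -217/48, so F′′′(0) = 3! * (-217/48) = -217/8.

-217/8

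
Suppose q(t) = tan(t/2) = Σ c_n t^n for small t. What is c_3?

1/24

Compute the successive derivatives at the expansion point and divide by k!.
q(0) = 0
q′(0) = 1/2
q′′(0) = 0
q′′′(0) = 1/4
Dividing each by k! gives the coefficients c_0, ..., c_3.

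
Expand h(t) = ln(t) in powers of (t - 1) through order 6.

[(t - 1)^0] = 0;  [(t - 1)^1] = 1;  [(t - 1)^2] = -1/2;  [(t - 1)^3] = 1/3;  [(t - 1)^4] = -1/4;  [(t - 1)^5] = 1/5;  [(t - 1)^6] = -1/6.

-(t - 1)^6/6 + (t - 1)^5/5 - (t - 1)^4/4 + (t - 1)^3/3 - (t - 1)^2/2 + (t - 1)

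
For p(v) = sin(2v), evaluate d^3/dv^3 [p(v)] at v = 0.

-8

From the series, [v^3] p = -4/3; multiply by 3! = 6 to get -8.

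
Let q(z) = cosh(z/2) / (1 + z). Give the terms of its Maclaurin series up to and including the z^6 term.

51961*z^6/46080 - 433*z^5/384 + 433*z^4/384 - 9*z^3/8 + 9*z^2/8 - z + 1

Multiply the two series term by term and collect like powers.
q(0) = 1
q′(0) = -1
q′′(0) = 9/4
q′′′(0) = -27/4
q^(4)(0) = 433/16
q^(5)(0) = -2165/16
q^(6)(0) = 51961/64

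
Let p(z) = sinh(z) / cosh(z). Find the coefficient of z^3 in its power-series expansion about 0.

-1/3

Invert the denominator's series and multiply.
p(0) = 0
p′(0) = 1
p′′(0) = 0
p′′′(0) = -2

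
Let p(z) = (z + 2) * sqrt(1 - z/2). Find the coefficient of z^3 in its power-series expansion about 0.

Distribute the polynomial across the series and collect like powers.
p(0) = 2
p′(0) = 1/2
p′′(0) = -5/8
p′′′(0) = -9/32
So c_3 = p′′′(0)/3! = -3/64.

-3/64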